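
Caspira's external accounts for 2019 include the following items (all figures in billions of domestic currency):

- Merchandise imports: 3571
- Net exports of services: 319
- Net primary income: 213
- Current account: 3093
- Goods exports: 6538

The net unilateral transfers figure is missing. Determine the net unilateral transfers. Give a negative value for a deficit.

-406

Current account = goods balance + services balance + net primary income + net secondary income
Sum of the known components = 3499
Net unilateral transfers = CA - (known components) = 3093 - 3499 = -406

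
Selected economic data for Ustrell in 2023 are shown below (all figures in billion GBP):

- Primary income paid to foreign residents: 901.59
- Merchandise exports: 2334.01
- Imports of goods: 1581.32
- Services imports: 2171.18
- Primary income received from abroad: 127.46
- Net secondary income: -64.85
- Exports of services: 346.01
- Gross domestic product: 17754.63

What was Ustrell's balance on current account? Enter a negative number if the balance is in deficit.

-1911.46

Goods balance = 2334.01 - 1581.32 = 752.69
Services balance = 346.01 - 2171.18 = -1825.17
Trade balance (goods + services) = 752.69 + (-1825.17) = -1072.48
Net primary income = 127.46 - 901.59 = -774.13
Net secondary income = -64.85
Current account = -1072.48 + (-774.13) + (-64.85) = -1911.46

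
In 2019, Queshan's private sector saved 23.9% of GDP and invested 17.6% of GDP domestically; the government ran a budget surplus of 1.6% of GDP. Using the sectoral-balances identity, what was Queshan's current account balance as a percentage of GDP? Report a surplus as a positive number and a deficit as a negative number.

By the sectoral-balances identity, CA = (S_private - I) + (T - G).
Private balance = 23.9 - 17.6 = 6.3
Government balance (T - G) = 1.6
CA = 6.3 + 1.6 = 7.9

7.9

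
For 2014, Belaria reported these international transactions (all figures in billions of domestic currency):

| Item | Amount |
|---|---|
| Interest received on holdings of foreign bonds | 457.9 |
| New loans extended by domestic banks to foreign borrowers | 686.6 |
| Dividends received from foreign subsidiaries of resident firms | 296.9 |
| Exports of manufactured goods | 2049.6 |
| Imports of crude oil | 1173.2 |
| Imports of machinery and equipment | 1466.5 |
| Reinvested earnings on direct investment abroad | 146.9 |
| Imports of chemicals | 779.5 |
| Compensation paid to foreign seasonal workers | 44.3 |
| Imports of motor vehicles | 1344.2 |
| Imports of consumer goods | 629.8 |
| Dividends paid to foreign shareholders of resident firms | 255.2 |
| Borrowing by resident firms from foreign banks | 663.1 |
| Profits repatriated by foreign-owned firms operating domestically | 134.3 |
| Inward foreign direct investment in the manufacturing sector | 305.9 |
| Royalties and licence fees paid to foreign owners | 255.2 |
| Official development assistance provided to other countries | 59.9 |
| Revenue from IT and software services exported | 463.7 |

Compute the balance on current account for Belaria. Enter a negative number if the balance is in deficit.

Goods: 2049.6 - 779.5 - 1173.2 - 629.8 - 1466.5 - 1344.2 = -3343.6
Services: 463.7 - 255.2 = 208.5
Primary income: -134.3 + 457.9 - 255.2 + 296.9 + 146.9 - 44.3 = 467.9
Secondary income: -59.9
Current account = (-3343.6) + 208.5 + 467.9 + (-59.9) = -2727.1
(Excluded from the current account — financial account: new loans extended by domestic banks to foreign borrowers 686.6, borrowing by resident firms from foreign banks 663.1, inward foreign direct investment in the manufacturing sector 305.9.)

-2727.1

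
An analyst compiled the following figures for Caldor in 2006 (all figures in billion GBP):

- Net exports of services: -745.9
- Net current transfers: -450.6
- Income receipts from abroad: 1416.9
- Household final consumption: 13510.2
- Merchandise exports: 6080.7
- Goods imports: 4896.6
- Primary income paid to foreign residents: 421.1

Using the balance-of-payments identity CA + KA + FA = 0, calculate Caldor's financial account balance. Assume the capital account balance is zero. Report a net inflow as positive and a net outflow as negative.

-983.4

Goods balance = 6080.7 - 4896.6 = 1184.1
Services balance = -745.9
Trade balance (goods + services) = 1184.1 + (-745.9) = 438.2
Net primary income = 1416.9 - 421.1 = 995.8
Net secondary income = -450.6
Current account = 438.2 + 995.8 + (-450.6) = 983.4
Financial account = -(983.4) = -983.4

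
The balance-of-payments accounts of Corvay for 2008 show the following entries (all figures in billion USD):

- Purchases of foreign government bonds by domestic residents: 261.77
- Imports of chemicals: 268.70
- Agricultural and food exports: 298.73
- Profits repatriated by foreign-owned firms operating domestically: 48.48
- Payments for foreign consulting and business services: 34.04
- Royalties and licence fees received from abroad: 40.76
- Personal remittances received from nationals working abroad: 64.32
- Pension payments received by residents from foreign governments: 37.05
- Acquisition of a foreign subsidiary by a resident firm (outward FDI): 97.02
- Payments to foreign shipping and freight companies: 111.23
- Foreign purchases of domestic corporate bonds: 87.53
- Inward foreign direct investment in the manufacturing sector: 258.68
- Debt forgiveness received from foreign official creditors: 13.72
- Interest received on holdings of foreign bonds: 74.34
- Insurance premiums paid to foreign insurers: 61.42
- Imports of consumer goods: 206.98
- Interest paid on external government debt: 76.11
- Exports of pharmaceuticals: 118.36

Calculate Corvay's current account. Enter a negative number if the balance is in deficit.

Goods: 298.73 - 206.98 - 268.70 + 118.36 = -58.59
Services: -111.23 + 40.76 - 34.04 - 61.42 = -165.93
Primary income: -76.11 + 74.34 - 48.48 = -50.25
Secondary income: 64.32 + 37.05 = 101.37
Current account = (-58.59) + (-165.93) + (-50.25) + 101.37 = -173.40
(Excluded from the current account — financial account: purchases of foreign government bonds by domestic residents 261.77, acquisition of a foreign subsidiary by a resident firm (outward FDI) 97.02, foreign purchases of domestic corporate bonds 87.53, inward foreign direct investment in the manufacturing sector 258.68; capital account: debt forgiveness received from foreign official creditors 13.72.)

-173.40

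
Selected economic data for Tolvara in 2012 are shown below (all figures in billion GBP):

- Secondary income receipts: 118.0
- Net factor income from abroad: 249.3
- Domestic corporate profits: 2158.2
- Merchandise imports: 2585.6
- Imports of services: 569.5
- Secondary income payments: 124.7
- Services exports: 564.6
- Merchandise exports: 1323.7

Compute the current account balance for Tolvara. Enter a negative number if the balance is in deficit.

Goods balance = 1323.7 - 2585.6 = -1261.9
Services balance = 564.6 - 569.5 = -4.9
Trade balance (goods + services) = -1261.9 + (-4.9) = -1266.8
Net primary income = 249.3
Net secondary income = 118.0 - 124.7 = -6.7
Current account = -1266.8 + 249.3 + (-6.7) = -1024.2

-1024.2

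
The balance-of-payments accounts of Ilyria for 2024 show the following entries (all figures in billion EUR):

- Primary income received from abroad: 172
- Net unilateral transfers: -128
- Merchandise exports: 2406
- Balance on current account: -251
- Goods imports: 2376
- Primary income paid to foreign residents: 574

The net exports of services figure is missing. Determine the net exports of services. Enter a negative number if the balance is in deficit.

249

Current account = goods balance + services balance + net primary income + net secondary income
Sum of the known components = -500
Net exports of services = CA - (known components) = -251 - (-500) = 249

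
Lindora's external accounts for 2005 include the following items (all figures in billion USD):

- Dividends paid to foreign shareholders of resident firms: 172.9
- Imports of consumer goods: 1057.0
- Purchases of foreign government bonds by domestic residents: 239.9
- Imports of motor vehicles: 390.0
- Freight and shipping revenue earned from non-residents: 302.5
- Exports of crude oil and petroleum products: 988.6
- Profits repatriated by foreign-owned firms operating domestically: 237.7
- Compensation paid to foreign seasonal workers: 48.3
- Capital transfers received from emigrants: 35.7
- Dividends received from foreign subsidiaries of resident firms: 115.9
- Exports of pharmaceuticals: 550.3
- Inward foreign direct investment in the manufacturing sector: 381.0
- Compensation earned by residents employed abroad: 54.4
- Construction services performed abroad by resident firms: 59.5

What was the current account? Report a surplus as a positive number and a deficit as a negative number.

165.3

Goods: 988.6 + 550.3 - 390.0 - 1057.0 = 91.9
Services: 302.5 + 59.5 = 362.0
Primary income: -48.3 - 172.9 - 237.7 + 115.9 + 54.4 = -288.6
Current account = 91.9 + 362.0 + (-288.6) = 165.3
(Excluded from the current account — financial account: purchases of foreign government bonds by domestic residents 239.9, inward foreign direct investment in the manufacturing sector 381.0; capital account: capital transfers received from emigrants 35.7.)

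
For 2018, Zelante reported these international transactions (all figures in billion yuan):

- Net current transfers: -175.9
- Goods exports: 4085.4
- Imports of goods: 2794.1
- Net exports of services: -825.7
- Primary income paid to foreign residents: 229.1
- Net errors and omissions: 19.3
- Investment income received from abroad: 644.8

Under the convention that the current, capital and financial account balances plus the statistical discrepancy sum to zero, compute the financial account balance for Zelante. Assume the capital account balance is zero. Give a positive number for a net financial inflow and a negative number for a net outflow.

-724.7

Goods balance = 4085.4 - 2794.1 = 1291.3
Services balance = -825.7
Trade balance (goods + services) = 1291.3 + (-825.7) = 465.6
Net primary income = 644.8 - 229.1 = 415.7
Net secondary income = -175.9
Current account = 465.6 + 415.7 + (-175.9) = 705.4
Financial account = -(705.4 + 19.3) = -724.7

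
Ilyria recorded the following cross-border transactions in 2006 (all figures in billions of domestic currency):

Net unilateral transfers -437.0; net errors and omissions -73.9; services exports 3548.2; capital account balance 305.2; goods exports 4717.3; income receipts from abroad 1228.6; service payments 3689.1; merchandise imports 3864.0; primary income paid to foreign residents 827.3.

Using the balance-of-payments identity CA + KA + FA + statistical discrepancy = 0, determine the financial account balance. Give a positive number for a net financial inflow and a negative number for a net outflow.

Goods balance = 4717.3 - 3864.0 = 853.3
Services balance = 3548.2 - 3689.1 = -140.9
Trade balance (goods + services) = 853.3 + (-140.9) = 712.4
Net primary income = 1228.6 - 827.3 = 401.3
Net secondary income = -437.0
Current account = 712.4 + 401.3 + (-437.0) = 676.7
Financial account = -(676.7 + 305.2 + (-73.9)) = -908.0

-908.0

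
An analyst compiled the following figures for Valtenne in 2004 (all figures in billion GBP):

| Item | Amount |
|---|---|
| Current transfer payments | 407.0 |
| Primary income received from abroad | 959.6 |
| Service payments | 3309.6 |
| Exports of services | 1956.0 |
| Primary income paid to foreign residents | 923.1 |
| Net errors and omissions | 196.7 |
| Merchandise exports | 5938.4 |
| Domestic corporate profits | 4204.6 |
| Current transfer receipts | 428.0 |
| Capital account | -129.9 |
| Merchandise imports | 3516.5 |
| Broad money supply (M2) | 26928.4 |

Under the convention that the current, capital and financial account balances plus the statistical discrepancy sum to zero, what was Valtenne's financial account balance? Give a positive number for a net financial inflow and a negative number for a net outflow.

Goods balance = 5938.4 - 3516.5 = 2421.9
Services balance = 1956.0 - 3309.6 = -1353.6
Trade balance (goods + services) = 2421.9 + (-1353.6) = 1068.3
Net primary income = 959.6 - 923.1 = 36.5
Net secondary income = 428.0 - 407.0 = 21.0
Current account = 1068.3 + 36.5 + 21.0 = 1125.8
Financial account = -(1125.8 + (-129.9) + 196.7) = -1192.6

-1192.6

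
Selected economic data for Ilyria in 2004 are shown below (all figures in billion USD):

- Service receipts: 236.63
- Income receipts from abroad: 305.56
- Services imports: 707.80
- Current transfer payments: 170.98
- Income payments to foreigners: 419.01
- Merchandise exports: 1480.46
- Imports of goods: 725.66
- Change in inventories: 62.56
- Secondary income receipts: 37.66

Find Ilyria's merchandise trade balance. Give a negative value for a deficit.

Goods balance = 1480.46 - 725.66 = 754.80

754.80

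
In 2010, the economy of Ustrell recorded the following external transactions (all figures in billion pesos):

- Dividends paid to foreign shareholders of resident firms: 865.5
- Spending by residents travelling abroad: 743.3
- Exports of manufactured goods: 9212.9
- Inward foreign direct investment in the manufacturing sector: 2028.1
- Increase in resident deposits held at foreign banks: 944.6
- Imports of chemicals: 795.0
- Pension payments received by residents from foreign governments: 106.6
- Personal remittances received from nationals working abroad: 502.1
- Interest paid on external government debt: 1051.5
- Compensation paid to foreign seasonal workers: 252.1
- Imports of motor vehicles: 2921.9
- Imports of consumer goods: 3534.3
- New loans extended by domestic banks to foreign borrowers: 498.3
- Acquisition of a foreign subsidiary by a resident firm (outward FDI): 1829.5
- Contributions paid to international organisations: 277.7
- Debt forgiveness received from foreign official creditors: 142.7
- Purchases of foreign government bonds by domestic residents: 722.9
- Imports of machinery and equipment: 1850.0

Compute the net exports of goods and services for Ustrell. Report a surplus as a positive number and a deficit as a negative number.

-631.6

Goods: -2921.9 - 3534.3 + 9212.9 - 795.0 - 1850.0 = 111.7
Services: -743.3
Trade balance = 111.7 + (-743.3) = -631.6
(Excluded from the trade balance — primary income: dividends paid to foreign shareholders of resident firms 865.5, interest paid on external government debt 1051.5, compensation paid to foreign seasonal workers 252.1; financial account: inward foreign direct investment in the manufacturing sector 2028.1, increase in resident deposits held at foreign banks 944.6, new loans extended by domestic banks to foreign borrowers 498.3, acquisition of a foreign subsidiary by a resident firm (outward FDI) 1829.5, purchases of foreign government bonds by domestic residents 722.9; secondary income: pension payments received by residents from foreign governments 106.6, personal remittances received from nationals working abroad 502.1, contributions paid to international organisations 277.7; capital account: debt forgiveness received from foreign official creditors 142.7.)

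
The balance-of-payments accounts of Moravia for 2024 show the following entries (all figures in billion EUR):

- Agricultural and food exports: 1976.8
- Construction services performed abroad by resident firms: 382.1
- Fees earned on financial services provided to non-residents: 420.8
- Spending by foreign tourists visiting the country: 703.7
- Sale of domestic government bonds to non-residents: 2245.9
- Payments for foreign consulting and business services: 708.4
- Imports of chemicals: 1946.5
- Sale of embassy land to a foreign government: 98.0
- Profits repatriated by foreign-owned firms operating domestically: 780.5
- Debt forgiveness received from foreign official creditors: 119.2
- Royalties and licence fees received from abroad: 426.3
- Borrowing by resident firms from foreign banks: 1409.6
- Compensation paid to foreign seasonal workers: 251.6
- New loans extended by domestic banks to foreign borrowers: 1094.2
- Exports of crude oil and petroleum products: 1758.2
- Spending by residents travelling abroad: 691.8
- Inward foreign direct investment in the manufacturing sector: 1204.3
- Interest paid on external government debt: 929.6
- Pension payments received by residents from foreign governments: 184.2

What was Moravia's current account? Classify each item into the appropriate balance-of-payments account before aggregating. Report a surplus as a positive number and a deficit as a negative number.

Goods: 1976.8 - 1946.5 + 1758.2 = 1788.5
Services: 703.7 - 691.8 - 708.4 + 420.8 + 426.3 + 382.1 = 532.7
Primary income: -929.6 - 780.5 - 251.6 = -1961.7
Secondary income: 184.2
Current account = 1788.5 + 532.7 + (-1961.7) + 184.2 = 543.7
(Excluded from the current account — financial account: sale of domestic government bonds to non-residents 2245.9, borrowing by resident firms from foreign banks 1409.6, new loans extended by domestic banks to foreign borrowers 1094.2, inward foreign direct investment in the manufacturing sector 1204.3; capital account: sale of embassy land to a foreign government 98.0, debt forgiveness received from foreign official creditors 119.2.)

543.7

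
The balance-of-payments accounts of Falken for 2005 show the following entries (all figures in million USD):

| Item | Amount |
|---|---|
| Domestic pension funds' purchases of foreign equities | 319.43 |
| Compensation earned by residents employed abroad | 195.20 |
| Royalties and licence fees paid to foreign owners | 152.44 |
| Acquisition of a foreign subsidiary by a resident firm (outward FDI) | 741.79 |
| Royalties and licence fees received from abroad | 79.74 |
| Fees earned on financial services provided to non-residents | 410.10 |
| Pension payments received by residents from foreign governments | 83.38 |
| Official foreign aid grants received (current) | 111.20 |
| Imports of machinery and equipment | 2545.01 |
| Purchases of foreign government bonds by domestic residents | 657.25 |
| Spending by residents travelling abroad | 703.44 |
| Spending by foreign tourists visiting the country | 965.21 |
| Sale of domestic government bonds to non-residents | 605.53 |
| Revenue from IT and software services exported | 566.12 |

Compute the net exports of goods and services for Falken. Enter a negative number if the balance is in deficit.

Goods: -2545.01
Services: 566.12 + 965.21 - 703.44 + 79.74 + 410.10 - 152.44 = 1165.29
Trade balance = -2545.01 + 1165.29 = -1379.72
(Excluded from the trade balance — financial account: domestic pension funds' purchases of foreign equities 319.43, acquisition of a foreign subsidiary by a resident firm (outward FDI) 741.79, purchases of foreign government bonds by domestic residents 657.25, sale of domestic government bonds to non-residents 605.53; primary income: compensation earned by residents employed abroad 195.20; secondary income: pension payments received by residents from foreign governments 83.38, official foreign aid grants received (current) 111.20.)

-1379.72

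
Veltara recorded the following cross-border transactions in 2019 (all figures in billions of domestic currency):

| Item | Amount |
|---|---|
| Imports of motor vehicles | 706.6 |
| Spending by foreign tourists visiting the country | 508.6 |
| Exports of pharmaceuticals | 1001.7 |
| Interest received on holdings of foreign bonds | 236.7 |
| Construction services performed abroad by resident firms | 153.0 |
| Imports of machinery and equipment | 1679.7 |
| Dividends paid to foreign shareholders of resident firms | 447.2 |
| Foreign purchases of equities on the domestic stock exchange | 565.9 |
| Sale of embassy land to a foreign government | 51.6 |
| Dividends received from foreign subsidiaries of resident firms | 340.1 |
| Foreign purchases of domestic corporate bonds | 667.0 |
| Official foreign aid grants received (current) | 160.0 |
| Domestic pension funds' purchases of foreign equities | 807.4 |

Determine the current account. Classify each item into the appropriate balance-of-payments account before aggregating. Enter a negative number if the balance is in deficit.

Goods: -706.6 + 1001.7 - 1679.7 = -1384.6
Services: 153.0 + 508.6 = 661.6
Primary income: 340.1 + 236.7 - 447.2 = 129.6
Secondary income: 160.0
Current account = (-1384.6) + 661.6 + 129.6 + 160.0 = -433.4
(Excluded from the current account — financial account: foreign purchases of equities on the domestic stock exchange 565.9, foreign purchases of domestic corporate bonds 667.0, domestic pension funds' purchases of foreign equities 807.4; capital account: sale of embassy land to a foreign government 51.6.)

-433.4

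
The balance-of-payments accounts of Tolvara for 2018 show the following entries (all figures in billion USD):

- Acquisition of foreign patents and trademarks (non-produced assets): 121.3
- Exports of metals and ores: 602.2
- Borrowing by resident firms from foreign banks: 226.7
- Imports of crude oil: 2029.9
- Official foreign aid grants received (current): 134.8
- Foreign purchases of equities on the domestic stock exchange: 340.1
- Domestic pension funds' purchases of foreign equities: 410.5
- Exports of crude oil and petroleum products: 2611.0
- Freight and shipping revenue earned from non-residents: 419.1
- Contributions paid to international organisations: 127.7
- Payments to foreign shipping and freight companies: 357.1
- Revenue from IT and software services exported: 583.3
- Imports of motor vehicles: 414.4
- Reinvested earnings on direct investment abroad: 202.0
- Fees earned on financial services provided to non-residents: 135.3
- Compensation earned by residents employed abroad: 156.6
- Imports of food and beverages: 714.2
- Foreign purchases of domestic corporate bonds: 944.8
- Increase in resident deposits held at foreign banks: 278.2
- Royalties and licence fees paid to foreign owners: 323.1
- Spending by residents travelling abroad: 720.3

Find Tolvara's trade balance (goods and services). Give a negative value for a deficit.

-208.1

Goods: 602.2 - 714.2 - 2029.9 - 414.4 + 2611.0 = 54.7
Services: -720.3 - 357.1 + 135.3 + 583.3 + 419.1 - 323.1 = -262.8
Trade balance = 54.7 + (-262.8) = -208.1
(Excluded from the trade balance — capital account: acquisition of foreign patents and trademarks (non-produced assets) 121.3; financial account: borrowing by resident firms from foreign banks 226.7, foreign purchases of equities on the domestic stock exchange 340.1, domestic pension funds' purchases of foreign equities 410.5, foreign purchases of domestic corporate bonds 944.8, increase in resident deposits held at foreign banks 278.2; secondary income: official foreign aid grants received (current) 134.8, contributions paid to international organisations 127.7; primary income: reinvested earnings on direct investment abroad 202.0, compensation earned by residents employed abroad 156.6.)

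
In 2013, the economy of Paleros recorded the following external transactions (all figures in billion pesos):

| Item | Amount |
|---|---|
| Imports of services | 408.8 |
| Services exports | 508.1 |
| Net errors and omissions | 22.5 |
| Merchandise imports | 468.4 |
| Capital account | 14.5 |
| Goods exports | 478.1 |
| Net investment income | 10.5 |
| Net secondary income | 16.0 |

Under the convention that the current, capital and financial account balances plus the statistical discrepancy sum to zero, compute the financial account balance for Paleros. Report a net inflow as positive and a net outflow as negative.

Goods balance = 478.1 - 468.4 = 9.7
Services balance = 508.1 - 408.8 = 99.3
Trade balance (goods + services) = 9.7 + 99.3 = 109.0
Net primary income = 10.5
Net secondary income = 16.0
Current account = 109.0 + 10.5 + 16.0 = 135.5
Financial account = -(135.5 + 14.5 + 22.5) = -172.5

-172.5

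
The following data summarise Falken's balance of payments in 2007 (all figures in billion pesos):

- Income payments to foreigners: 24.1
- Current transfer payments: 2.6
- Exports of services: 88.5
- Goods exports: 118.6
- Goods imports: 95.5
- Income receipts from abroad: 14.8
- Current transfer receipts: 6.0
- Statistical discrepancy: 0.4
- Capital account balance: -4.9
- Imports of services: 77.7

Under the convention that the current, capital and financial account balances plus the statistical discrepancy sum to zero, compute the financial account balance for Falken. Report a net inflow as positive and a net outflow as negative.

-23.5

Goods balance = 118.6 - 95.5 = 23.1
Services balance = 88.5 - 77.7 = 10.8
Trade balance (goods + services) = 23.1 + 10.8 = 33.9
Net primary income = 14.8 - 24.1 = -9.3
Net secondary income = 6.0 - 2.6 = 3.4
Current account = 33.9 + (-9.3) + 3.4 = 28.0
Financial account = -(28.0 + (-4.9) + 0.4) = -23.5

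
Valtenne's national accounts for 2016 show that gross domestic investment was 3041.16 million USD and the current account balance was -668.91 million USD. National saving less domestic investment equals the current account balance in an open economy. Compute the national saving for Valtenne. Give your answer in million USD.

S = I + CA = 3041.16 + (-668.91) = 2372.25

2372.25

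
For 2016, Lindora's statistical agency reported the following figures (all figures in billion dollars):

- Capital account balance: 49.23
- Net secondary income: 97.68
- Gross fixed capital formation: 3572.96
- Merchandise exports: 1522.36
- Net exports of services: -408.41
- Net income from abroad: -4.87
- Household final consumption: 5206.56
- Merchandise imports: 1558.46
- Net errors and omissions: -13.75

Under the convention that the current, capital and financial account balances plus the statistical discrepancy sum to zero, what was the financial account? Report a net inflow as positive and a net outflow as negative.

316.22

Goods balance = 1522.36 - 1558.46 = -36.10
Services balance = -408.41
Trade balance (goods + services) = -36.10 + (-408.41) = -444.51
Net primary income = -4.87
Net secondary income = 97.68
Current account = -444.51 + (-4.87) + 97.68 = -351.70
Financial account = -(-351.70 + 49.23 + (-13.75)) = 316.22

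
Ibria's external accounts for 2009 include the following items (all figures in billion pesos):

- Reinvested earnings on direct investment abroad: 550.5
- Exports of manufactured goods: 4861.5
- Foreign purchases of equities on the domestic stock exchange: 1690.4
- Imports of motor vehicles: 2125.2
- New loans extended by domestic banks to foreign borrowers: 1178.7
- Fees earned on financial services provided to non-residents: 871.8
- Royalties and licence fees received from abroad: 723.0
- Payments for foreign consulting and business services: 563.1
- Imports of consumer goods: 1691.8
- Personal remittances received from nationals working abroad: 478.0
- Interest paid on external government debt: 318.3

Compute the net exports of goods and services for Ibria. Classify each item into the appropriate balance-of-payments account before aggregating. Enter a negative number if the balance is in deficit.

2076.2

Goods: 4861.5 - 2125.2 - 1691.8 = 1044.5
Services: 723.0 - 563.1 + 871.8 = 1031.7
Trade balance = 1044.5 + 1031.7 = 2076.2
(Excluded from the trade balance — primary income: reinvested earnings on direct investment abroad 550.5, interest paid on external government debt 318.3; financial account: foreign purchases of equities on the domestic stock exchange 1690.4, new loans extended by domestic banks to foreign borrowers 1178.7; secondary income: personal remittances received from nationals working abroad 478.0.)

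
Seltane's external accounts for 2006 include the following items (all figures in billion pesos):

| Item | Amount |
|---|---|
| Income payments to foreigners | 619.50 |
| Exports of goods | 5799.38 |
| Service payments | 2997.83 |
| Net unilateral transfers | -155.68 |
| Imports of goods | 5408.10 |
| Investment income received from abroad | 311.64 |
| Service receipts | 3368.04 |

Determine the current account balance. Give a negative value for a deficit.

297.95

Goods balance = 5799.38 - 5408.10 = 391.28
Services balance = 3368.04 - 2997.83 = 370.21
Trade balance (goods + services) = 391.28 + 370.21 = 761.49
Net primary income = 311.64 - 619.50 = -307.86
Net secondary income = -155.68
Current account = 761.49 + (-307.86) + (-155.68) = 297.95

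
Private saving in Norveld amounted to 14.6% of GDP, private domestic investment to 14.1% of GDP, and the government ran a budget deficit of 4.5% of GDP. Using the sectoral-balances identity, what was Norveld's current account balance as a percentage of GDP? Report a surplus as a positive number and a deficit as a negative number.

-4.0

By the sectoral-balances identity, CA = (S_private - I) + (T - G).
Private balance = 14.6 - 14.1 = 0.5
Government balance (T - G) = -4.5
CA = 0.5 + (-4.5) = -4.0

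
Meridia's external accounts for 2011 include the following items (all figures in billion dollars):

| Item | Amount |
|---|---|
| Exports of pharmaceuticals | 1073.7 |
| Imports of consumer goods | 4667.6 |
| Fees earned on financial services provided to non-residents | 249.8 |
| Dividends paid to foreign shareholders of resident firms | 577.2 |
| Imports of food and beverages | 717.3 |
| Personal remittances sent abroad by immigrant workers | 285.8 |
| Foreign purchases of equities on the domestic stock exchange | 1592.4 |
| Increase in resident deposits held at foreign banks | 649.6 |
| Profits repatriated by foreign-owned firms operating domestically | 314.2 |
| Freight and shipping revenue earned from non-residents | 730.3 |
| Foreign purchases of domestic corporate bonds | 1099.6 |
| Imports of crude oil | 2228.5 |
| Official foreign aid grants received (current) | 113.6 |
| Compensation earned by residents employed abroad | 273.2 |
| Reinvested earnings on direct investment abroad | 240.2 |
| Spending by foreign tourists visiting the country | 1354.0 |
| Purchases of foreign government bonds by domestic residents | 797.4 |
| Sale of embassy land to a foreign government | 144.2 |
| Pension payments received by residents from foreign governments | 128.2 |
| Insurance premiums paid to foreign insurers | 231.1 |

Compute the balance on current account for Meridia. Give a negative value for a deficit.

Goods: 1073.7 - 2228.5 - 4667.6 - 717.3 = -6539.7
Services: 249.8 + 730.3 - 231.1 + 1354.0 = 2103.0
Primary income: 273.2 - 577.2 + 240.2 - 314.2 = -378.0
Secondary income: 128.2 + 113.6 - 285.8 = -44.0
Current account = (-6539.7) + 2103.0 + (-378.0) + (-44.0) = -4858.7
(Excluded from the current account — financial account: foreign purchases of equities on the domestic stock exchange 1592.4, increase in resident deposits held at foreign banks 649.6, foreign purchases of domestic corporate bonds 1099.6, purchases of foreign government bonds by domestic residents 797.4; capital account: sale of embassy land to a foreign government 144.2.)

-4858.7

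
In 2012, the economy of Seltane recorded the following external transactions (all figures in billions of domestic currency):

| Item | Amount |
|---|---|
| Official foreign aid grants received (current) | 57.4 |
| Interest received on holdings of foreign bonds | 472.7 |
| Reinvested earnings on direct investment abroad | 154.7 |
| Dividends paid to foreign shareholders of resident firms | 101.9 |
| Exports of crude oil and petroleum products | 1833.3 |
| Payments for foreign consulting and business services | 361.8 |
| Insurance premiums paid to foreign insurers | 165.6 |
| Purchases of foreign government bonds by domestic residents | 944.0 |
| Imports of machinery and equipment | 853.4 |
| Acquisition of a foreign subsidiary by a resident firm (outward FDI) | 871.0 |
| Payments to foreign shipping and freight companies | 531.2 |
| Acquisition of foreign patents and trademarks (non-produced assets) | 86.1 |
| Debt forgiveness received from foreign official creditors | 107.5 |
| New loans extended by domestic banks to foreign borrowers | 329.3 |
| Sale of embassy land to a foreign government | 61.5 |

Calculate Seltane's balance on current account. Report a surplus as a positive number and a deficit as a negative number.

Goods: -853.4 + 1833.3 = 979.9
Services: -531.2 - 165.6 - 361.8 = -1058.6
Primary income: 472.7 + 154.7 - 101.9 = 525.5
Secondary income: 57.4
Current account = 979.9 + (-1058.6) + 525.5 + 57.4 = 504.2
(Excluded from the current account — financial account: purchases of foreign government bonds by domestic residents 944.0, acquisition of a foreign subsidiary by a resident firm (outward FDI) 871.0, new loans extended by domestic banks to foreign borrowers 329.3; capital account: acquisition of foreign patents and trademarks (non-produced assets) 86.1, debt forgiveness received from foreign official creditors 107.5, sale of embassy land to a foreign government 61.5.)

504.2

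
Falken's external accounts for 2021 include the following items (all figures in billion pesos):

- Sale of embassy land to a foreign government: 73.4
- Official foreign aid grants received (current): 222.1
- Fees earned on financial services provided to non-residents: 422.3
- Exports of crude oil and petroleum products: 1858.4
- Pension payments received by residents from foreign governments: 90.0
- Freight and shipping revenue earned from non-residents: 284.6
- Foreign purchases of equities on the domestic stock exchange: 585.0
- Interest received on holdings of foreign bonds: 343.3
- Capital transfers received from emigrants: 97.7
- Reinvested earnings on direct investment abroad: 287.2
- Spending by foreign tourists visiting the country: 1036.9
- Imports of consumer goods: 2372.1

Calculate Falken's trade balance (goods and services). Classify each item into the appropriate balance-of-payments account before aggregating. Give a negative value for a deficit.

Goods: 1858.4 - 2372.1 = -513.7
Services: 284.6 + 422.3 + 1036.9 = 1743.8
Trade balance = -513.7 + 1743.8 = 1230.1
(Excluded from the trade balance — capital account: sale of embassy land to a foreign government 73.4, capital transfers received from emigrants 97.7; secondary income: official foreign aid grants received (current) 222.1, pension payments received by residents from foreign governments 90.0; financial account: foreign purchases of equities on the domestic stock exchange 585.0; primary income: interest received on holdings of foreign bonds 343.3, reinvested earnings on direct investment abroad 287.2.)

1230.1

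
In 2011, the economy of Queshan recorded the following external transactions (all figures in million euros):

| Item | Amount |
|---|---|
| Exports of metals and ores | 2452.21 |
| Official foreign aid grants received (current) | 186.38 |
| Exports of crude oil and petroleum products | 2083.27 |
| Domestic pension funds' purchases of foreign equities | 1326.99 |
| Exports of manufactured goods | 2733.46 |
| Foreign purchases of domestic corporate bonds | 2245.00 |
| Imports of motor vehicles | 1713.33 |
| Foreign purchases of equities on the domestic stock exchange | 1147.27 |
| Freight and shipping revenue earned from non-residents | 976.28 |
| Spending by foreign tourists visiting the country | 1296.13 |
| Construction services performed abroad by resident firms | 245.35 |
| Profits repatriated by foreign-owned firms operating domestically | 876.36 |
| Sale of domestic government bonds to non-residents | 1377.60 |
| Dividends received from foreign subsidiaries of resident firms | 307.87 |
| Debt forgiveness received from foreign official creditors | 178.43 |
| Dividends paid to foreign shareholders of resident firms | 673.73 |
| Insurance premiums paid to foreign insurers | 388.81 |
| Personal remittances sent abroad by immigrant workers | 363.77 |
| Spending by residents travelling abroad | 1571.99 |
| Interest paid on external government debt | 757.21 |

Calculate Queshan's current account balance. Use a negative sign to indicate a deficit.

Goods: 2733.46 + 2452.21 - 1713.33 + 2083.27 = 5555.61
Services: 976.28 - 1571.99 - 388.81 + 1296.13 + 245.35 = 556.96
Primary income: -876.36 - 757.21 - 673.73 + 307.87 = -1999.43
Secondary income: -363.77 + 186.38 = -177.39
Current account = 5555.61 + 556.96 + (-1999.43) + (-177.39) = 3935.75
(Excluded from the current account — financial account: domestic pension funds' purchases of foreign equities 1326.99, foreign purchases of domestic corporate bonds 2245.00, foreign purchases of equities on the domestic stock exchange 1147.27, sale of domestic government bonds to non-residents 1377.60; capital account: debt forgiveness received from foreign official creditors 178.43.)

3935.75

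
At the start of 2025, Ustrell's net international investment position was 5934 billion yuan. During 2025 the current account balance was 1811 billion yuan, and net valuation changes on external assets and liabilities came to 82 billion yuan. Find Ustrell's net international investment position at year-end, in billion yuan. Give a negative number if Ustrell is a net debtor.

Change in NIIP = current account + net valuation change = 1811 + 82 = 1893
End-of-year NIIP = 5934 + 1893 = 7827

7827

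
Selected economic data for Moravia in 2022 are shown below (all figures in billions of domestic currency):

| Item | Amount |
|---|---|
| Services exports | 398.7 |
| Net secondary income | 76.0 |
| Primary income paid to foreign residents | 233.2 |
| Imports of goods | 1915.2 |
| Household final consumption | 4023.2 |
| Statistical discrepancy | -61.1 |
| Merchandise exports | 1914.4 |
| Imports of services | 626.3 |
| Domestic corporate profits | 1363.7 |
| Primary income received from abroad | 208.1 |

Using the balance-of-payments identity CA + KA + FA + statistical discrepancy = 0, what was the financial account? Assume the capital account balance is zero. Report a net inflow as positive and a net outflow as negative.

Goods balance = 1914.4 - 1915.2 = -0.8
Services balance = 398.7 - 626.3 = -227.6
Trade balance (goods + services) = -0.8 + (-227.6) = -228.4
Net primary income = 208.1 - 233.2 = -25.1
Net secondary income = 76.0
Current account = -228.4 + (-25.1) + 76.0 = -177.5
Financial account = -(-177.5 + (-61.1)) = 238.6

238.6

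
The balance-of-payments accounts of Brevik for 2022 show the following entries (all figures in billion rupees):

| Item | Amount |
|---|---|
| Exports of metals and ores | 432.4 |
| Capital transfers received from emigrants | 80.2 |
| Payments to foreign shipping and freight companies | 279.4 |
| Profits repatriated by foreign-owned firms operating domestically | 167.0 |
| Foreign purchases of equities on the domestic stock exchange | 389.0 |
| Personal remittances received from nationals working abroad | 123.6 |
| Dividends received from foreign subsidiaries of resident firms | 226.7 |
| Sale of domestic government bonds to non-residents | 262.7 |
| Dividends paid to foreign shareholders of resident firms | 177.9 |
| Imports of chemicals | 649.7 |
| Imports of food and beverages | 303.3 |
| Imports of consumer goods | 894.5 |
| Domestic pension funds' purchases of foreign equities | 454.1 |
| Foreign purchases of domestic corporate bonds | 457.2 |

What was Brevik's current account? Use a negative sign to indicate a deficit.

-1689.1

Goods: -649.7 - 894.5 + 432.4 - 303.3 = -1415.1
Services: -279.4
Primary income: -167.0 + 226.7 - 177.9 = -118.2
Secondary income: 123.6
Current account = (-1415.1) + (-279.4) + (-118.2) + 123.6 = -1689.1
(Excluded from the current account — capital account: capital transfers received from emigrants 80.2; financial account: foreign purchases of equities on the domestic stock exchange 389.0, sale of domestic government bonds to non-residents 262.7, domestic pension funds' purchases of foreign equities 454.1, foreign purchases of domestic corporate bonds 457.2.)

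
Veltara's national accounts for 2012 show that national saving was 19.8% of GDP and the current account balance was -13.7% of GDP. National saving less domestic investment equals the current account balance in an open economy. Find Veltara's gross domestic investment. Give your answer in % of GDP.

33.5

S - I = CA (net lending to the rest of the world).
I = S - CA = 19.8 - (-13.7) = 33.5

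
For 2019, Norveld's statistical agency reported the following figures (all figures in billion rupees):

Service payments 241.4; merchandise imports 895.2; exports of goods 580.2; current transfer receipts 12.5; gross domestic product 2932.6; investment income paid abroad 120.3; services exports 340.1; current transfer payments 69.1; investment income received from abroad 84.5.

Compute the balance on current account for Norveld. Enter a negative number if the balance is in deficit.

-308.7

Goods balance = 580.2 - 895.2 = -315.0
Services balance = 340.1 - 241.4 = 98.7
Trade balance (goods + services) = -315.0 + 98.7 = -216.3
Net primary income = 84.5 - 120.3 = -35.8
Net secondary income = 12.5 - 69.1 = -56.6
Current account = -216.3 + (-35.8) + (-56.6) = -308.7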